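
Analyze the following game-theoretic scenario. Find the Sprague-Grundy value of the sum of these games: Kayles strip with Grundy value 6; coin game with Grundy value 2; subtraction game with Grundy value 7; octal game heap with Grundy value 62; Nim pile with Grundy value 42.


By the Sprague-Grundy theorem, the Grundy value of a sum of games is the XOR of individual Grundy values.
Kayles strip: Grundy value = 6. Running XOR: 0 XOR 6 = 6
coin game: Grundy value = 2. Running XOR: 6 XOR 2 = 4
subtraction game: Grundy value = 7. Running XOR: 4 XOR 7 = 3
octal game heap: Grundy value = 62. Running XOR: 3 XOR 62 = 61
Nim pile: Grundy value = 42. Running XOR: 61 XOR 42 = 23
The combined Grundy value is 23.

23


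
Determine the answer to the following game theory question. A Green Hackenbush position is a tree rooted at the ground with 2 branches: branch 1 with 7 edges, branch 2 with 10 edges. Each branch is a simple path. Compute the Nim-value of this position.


The tree has 2 branches from the ground vertex.
In Green Hackenbush, the Nim-value of a simple path of length k is k.
Branch 1: length 7, Nim-value = 7
Branch 2: length 10, Nim-value = 10
Total Nim-value = XOR of all branch values:
0 XOR 7 = 7
7 XOR 10 = 13
Nim-value of the tree = 13

13


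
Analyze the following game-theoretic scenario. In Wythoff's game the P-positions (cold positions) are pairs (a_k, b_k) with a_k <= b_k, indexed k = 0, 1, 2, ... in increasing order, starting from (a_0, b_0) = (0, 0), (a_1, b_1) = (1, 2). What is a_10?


By Wythoff's theorem, a_k = floor(k * phi) and b_k = floor(k * phi^2) = a_k + k, where phi = (1 + sqrt(5))/2 is the golden ratio.
phi = (1 + sqrt(5))/2 = 1.618034
k = 10
k * phi = 10 * 1.618034 = 16.180340
a_10 = floor(k * phi) = 16

16


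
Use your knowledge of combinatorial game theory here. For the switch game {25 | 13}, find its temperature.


The game is {25 | 13}, a switch {a | b} with numbers a > b.
Cooling {a | b} by t gives {a - t | b + t}, which stops being hot when a - t = b + t, i.e. at t = (a - b)/2. So the temperature of a switch is (a - b)/2.
Temperature = (Left option - Right option) / 2
= (25 - (13)) / 2
= 12 / 2
= 6

6


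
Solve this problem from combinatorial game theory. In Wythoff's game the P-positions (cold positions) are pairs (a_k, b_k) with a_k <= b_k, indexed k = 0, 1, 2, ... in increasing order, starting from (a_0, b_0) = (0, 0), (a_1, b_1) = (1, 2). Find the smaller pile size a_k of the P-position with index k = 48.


By Wythoff's theorem, a_k = floor(k * phi) and b_k = floor(k * phi^2) = a_k + k, where phi = (1 + sqrt(5))/2 is the golden ratio.
phi = (1 + sqrt(5))/2 = 1.618034
k = 48
k * phi = 48 * 1.618034 = 77.665631
a_48 = floor(k * phi) = 77

77


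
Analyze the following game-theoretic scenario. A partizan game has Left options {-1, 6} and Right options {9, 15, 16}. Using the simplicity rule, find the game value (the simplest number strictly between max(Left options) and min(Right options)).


Left options: {-1, 6}, max = 6
Right options: {9, 15, 16}, min = 9
All options are numbers and max(Left) < min(Right), so by the simplicity theorem the value is the simplest (earliest-born) number strictly between 6 and 9.
Integers 7 through 8 all lie strictly between 6 and 9.
Among integers, the simplest (lowest birthday = smallest |n|; 0 is born on day 0, +-n on day n) is 7.
No non-integer in the interval can be simpler: if x is a non-integer in the interval, then floor(x) or ceil(x) also lies in the interval (the interval contains an integer), and both are proper prefixes of x's sign expansion, i.e. born earlier. So the game value is 7.
Game value = 7

7


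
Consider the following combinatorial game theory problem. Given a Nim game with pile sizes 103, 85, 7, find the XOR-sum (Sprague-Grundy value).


We need the XOR (exclusive or) of all pile sizes.
After XOR-ing pile 1 (size 103): 0 XOR 103 = 103
After XOR-ing pile 2 (size 85): 103 XOR 85 = 50
After XOR-ing pile 3 (size 7): 50 XOR 7 = 53
The Nim-value of this position is 53.

53


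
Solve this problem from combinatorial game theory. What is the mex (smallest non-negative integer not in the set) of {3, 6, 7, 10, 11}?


Set = {3, 6, 7, 10, 11}
0 is NOT in the set. This is the mex.
mex = 0

0


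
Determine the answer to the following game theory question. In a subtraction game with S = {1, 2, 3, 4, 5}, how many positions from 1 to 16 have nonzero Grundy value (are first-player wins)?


Subtraction set S = {1, 2, 3, 4, 5}, so G(n) = n mod 6.
G(n) = 0 when n is a multiple of 6.
Multiples of 6 in [1, 16]: 2
N-positions (nonzero Grundy) = 16 - 2 = 14

14


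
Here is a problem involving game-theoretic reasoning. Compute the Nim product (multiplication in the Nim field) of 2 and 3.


Nim multiplication is bilinear over XOR: (u XOR v) * w = (u*w) XOR (v*w).
So we split each operand into its bit components and XOR the pairwise Nim products.
2 = 2 (as XOR of powers of 2).
3 = 1 + 2 (as XOR of powers of 2).
Using the standard Nim-product table on single bits:
  2*2 = 3,   2*4 = 8,   2*8 = 12,
  4*4 = 6,   4*8 = 11,  8*8 = 13,
and  1*x = x (identity), k*l = l*k (commutative).
Pairwise Nim products:
  2 * 1 = 2
  2 * 2 = 3
XOR them: 2 XOR 3 = 1.
Result: 2 * 3 = 1 (in Nim).

1


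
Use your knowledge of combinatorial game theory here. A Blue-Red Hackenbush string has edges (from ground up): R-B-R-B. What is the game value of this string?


Edges (from ground): R-B-R-B
By Berlekamp's sign-expansion rule, a Blue-Red Hackenbush stalk has the value of the surreal number whose sign sequence is the edge sequence with B -> + and R -> -.
Sign sequence: -+-+
Trace the sign expansion in the surreal number tree, starting from 0:
Edge 1: R (sign -) -> bounds (-inf, 0), value = -1
Edge 2: B (sign +) -> bounds (-1, 0), value = -1/2
Edge 3: R (sign -) -> bounds (-1, -1/2), value = -3/4
Edge 4: B (sign +) -> bounds (-3/4, -1/2), value = -5/8
Game value = -5/8

-5/8


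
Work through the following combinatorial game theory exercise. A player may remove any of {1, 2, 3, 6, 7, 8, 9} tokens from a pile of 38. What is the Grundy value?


The subtraction set is S = {1, 2, 3, 6, 7, 8, 9}.
G(k) = mex{ G(k - s) : s in S, s <= k }. We compute iteratively: G(0) = 0.
G(1) = mex({0}) = 1
G(2) = mex({0, 1}) = 2
G(3) = mex({0, 1, 2}) = 3
G(4) = mex({1, 2, 3}) = 0
G(5) = mex({0, 2, 3}) = 1
G(6) = mex({0, 1, 3}) = 2
G(7) = mex({0, 1, 2}) = 3
G(8) = mex({0, 1, 2, 3}) = 4
G(9) = mex({0, 1, 2, 3, 4}) = 5
G(10) = mex({0, 1, 2, 3, 4, 5}) = 6
G(11) = mex({0, 1, 2, 3, 4, 5, 6}) = 7
G(12) = mex({0, 1, 2, 3, 5, 6, 7}) = 4
G(13) = mex({0, 1, 2, 3, 4, 6, 7}) = 5
G(14) = mex({1, 2, 3, 4, 5, 7}) = 0
G(15) = mex({0, 2, 3, 4, 5}) = 1
G(16) = mex({0, 1, 3, 4, 5, 6}) = 2
G(17) = mex({0, 1, 2, 4, 5, 6, 7}) = 3
G(18) = mex({1, 2, 3, 4, 5, 6, 7}) = 0
G(19) = mex({0, 2, 3, 4, 5, 6, 7}) = 1
G(20) = mex({0, 1, 3, 4, 5, 7}) = 2
G(21) = mex({0, 1, 2, 4, 5}) = 3
G(22) = mex({0, 1, 2, 3, 5}) = 4
Observe that G(14)..G(22) = 0, 1, 2, 3, 0, 1, 2, 3, 4 repeats G(0)..G(8) = 0, 1, 2, 3, 0, 1, 2, 3, 4.
For k >= max(S) = 9, G(k) is determined by the previous 9 values G(k-9)..G(k-1); a window of 9 consecutive values has recurred shifted by 14, so by induction G(k + 14) = G(k) for all k >= 0: the sequence is periodic from the start with period 14.
One period: G(0..13) = 0, 1, 2, 3, 0, 1, 2, 3, 4, 5, 6, 7, 4, 5.
38 mod 14 = 10, so G(38) = G(10) = 6.

6


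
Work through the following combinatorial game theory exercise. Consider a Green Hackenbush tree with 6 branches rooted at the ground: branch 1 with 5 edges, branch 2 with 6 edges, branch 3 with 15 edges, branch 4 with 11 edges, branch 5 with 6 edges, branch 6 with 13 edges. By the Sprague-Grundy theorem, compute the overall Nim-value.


The tree has 6 branches from the ground vertex.
In Green Hackenbush, the Nim-value of a simple path of length k is k.
Branch 1: length 5, Nim-value = 5
Branch 2: length 6, Nim-value = 6
Branch 3: length 15, Nim-value = 15
Branch 4: length 11, Nim-value = 11
Branch 5: length 6, Nim-value = 6
Branch 6: length 13, Nim-value = 13
Total Nim-value = XOR of all branch values:
0 XOR 5 = 5
5 XOR 6 = 3
3 XOR 15 = 12
12 XOR 11 = 7
7 XOR 6 = 1
1 XOR 13 = 12
Nim-value of the tree = 12

12


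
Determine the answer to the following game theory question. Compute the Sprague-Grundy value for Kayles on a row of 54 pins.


Kayles: a move removes 1 or 2 adjacent pins from a contiguous row.
Removing pins from a row of k leaves two independent rows (a, b) with a + b = k - 1 (one pin) or a + b = k - 2 (two pins); an end removal gives a = 0.
By Sprague-Grundy, G(k) = mex{ G(a) XOR G(b) } over all these splits. G(0) = 0.
G(1): splits (0,0):0^0=0 -> mex({0}) = 1
G(2): splits (0,1):0^1=1 (0,0):0^0=0 -> mex({0, 1}) = 2
G(3): splits (0,2):0^2=2 (1,1):1^1=0 (0,1):0^1=1 -> mex({0, 1, 2}) = 3
G(4): splits (0,3):0^3=3 (1,2):1^2=3 (0,2):0^2=2 (1,1):1^1=0 -> mex({0, 2, 3}) = 1
G(5): splits (0,4):0^1=1 (1,3):1^3=2 (2,2):2^2=0 (0,3):0^3=3 (1,2):1^2=3 -> mex({0, 1, 2, 3}) = 4
G(6) = mex({0, 1, 2, 4}) = 3
G(7) = mex({0, 1, 3, 4, 5}) = 2
G(8) = mex({0, 2, 3, 5, 6}) = 1
G(9) = mex({0, 1, 2, 3, 6, 7}) = 4
G(10) = mex({0, 1, 3, 4, 5, 7}) = 2
G(11) = mex({0, 1, 2, 3, 4, 5}) = 6
G(12) = mex({0, 1, 2, 3, 5, 6, 7}) = 4
G(13) = mex({0, 2, 3, 4, 6, 7}) = 1
G(14) = mex({0, 1, 4, 5, 6, 7}) = 2
G(15) = mex({0, 1, 2, 3, 4, 5, 6}) = 7
G(16) = mex({0, 2, 3, 5, 6, 7}) = 1
G(17) = mex({0, 1, 2, 3, 5, 6, 7}) = 4
G(18) = mex({0, 1, 2, 4, 5, 6}) = 3
G(19) = mex({0, 1, 3, 4, 5, 7}) = 2
G(20) = mex({0, 2, 3, 4, 5, 6, 7}) = 1
G(21) = mex({0, 1, 2, 3, 5, 6, 7}) = 4
G(22) = mex({0, 1, 2, 3, 4, 5, 7}) = 6
G(23) = mex({0, 1, 2, 3, 4, 5, 6}) = 7
G(24) = mex({0, 1, 2, 3, 5, 6, 7}) = 4
G(25) = mex({0, 2, 3, 4, 6, 7}) = 1
G(26) = mex({0, 1, 3, 4, 5, 6, 7}) = 2
G(27) = mex({0, 1, 2, 3, 4, 5, 6, 7}) = 8
G(28) = mex({0, 1, 2, 3, 4, 6, 7, 8}) = 5
G(29) = mex({0, 1, 2, 3, 5, 6, 7, 8, 9}) = 4
G(30) = mex({0, 1, 2, 3, 4, 5, 6, 9, 10}) = 7
G(31) = mex({0, 1, 3, 4, 5, 7, 10, 11}) = 2
G(32) = mex({0, 2, 3, 4, 5, 6, 7, 9, 11}) = 1
G(33) = mex({0, 1, 2, 3, 4, 5, 6, 7, 9, 12}) = 8
G(34) = mex({0, 1, 2, 3, 4, 5, 7, 8, 11, 12}) = 6
G(35) = mex({0, 1, 2, 3, 4, 5, 6, 8, 9, 10, 11}) = 7
G(36) = mex({0, 1, 2, 3, 5, 6, 7, 9, 10}) = 4
G(37) = mex({0, 2, 3, 4, 6, 7, 9, 10, 11, 12}) = 1
G(38) = mex({0, 1, 3, 4, 5, 6, 7, 9, 10, 11, 12}) = 2
G(39) = mex({0, 1, 2, 4, 5, 6, 7, 9, 10, 12, 14}) = 3
G(40) = mex({0, 2, 3, 4, 6, 7, 11, 12, 14}) = 1
G(41) = mex({0, 1, 2, 3, 5, 6, 7, 9, 10, 11, 12}) = 4
G(42) = mex({0, 1, 2, 3, 4, 5, 6, 9, 10}) = 7
G(43) = mex({0, 1, 3, 4, 5, 7, 9, 10, 12, 15}) = 2
G(44) = mex({0, 2, 3, 4, 5, 6, 7, 9, 10, 12, 15}) = 1
G(45) = mex({0, 1, 2, 3, 4, 5, 6, 7, 9, 10, 12, 14}) = 8
G(46) = mex({0, 1, 3, 4, 5, 7, 8, 11, 12, 14}) = 2
G(47) = mex({0, 1, 2, 3, 4, 5, 6, 8, 9, 10, 11, 12}) = 7
G(48) = mex({0, 1, 2, 3, 5, 6, 7, 9, 10}) = 4
G(49) = mex({0, 2, 3, 4, 6, 7, 9, 10, 11, 12, 15}) = 1
G(50) = mex({0, 1, 4, 5, 6, 7, 9, 11, 12, 14, 15}) = 2
G(51) = mex({0, 1, 2, 3, 4, 5, 6, 7, 9, 12, 14, 15}) = 8
G(52) = mex({0, 2, 3, 4, 5, 6, 7, 8, 11, 12, 15}) = 1
G(53) = mex({0, 1, 2, 3, 5, 6, 7, 8, 9, 10, 11, 12}) = 4
G(54) = mex({0, 1, 2, 3, 4, 5, 6, 9, 10}) = 7
Therefore G(54) = 7.

7


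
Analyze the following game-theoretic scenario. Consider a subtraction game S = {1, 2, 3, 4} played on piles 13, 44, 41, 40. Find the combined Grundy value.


Subtraction set: {1, 2, 3, 4}
For this subtraction set, G(n) = n mod 5 (period = max + 1 = 5).
Pile 1 (size 13): G(13) = 13 mod 5 = 3
Pile 2 (size 44): G(44) = 44 mod 5 = 4
Pile 3 (size 41): G(41) = 41 mod 5 = 1
Pile 4 (size 40): G(40) = 40 mod 5 = 0
Total Grundy value = XOR of all: 3 XOR 4 XOR 1 XOR 0 = 6

6


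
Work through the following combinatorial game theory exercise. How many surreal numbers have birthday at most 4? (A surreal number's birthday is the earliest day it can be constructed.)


Day 0: {|} = 0 is born. Count = 1.
Day n: the number of surreal numbers born by day n is 2^(n+1) - 1.
By day 0: 2^1 - 1 = 1
By day 1: 2^2 - 1 = 3
By day 2: 2^3 - 1 = 7
By day 3: 2^4 - 1 = 15
By day 4: 2^5 - 1 = 31
By day 4: 31 surreal numbers.

31


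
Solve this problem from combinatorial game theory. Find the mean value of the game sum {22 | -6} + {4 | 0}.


G1 = {22 | -6}, G2 = {4 | 0}
Each is a switch {a | b} with numbers a > b; its mean value is (a + b)/2, and mean value is additive over game sums: m(G1 + G2) = m(G1) + m(G2).
Mean of G1 = (22 + (-6))/2 = 16/2 = 8
Mean of G2 = (4 + (0))/2 = 4/2 = 2
Mean of G1 + G2 = 8 + 2 = 10

10


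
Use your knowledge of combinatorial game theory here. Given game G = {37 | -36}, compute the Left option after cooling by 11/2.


Original game: {37 | -36} (a switch {a | b} with a > b).
Cooling by t (for t below the temperature (a - b)/2 = 73/2) taxes each move by t: {a | b} cooled by t is {a - t | b + t}.
Cooling amount: t = 11/2
Cooled Left option: 37 - 11/2 = 63/2
Cooled Right option: -36 + 11/2 = -61/2
Cooled game: {63/2 | -61/2}
Left option = 63/2

63/2


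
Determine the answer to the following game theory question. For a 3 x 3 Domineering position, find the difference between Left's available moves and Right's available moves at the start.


Board is 3 x 3 (rows x cols).
Left (vertical) placements: (rows-1) * cols = 2 * 3 = 6
Right (horizontal) placements: rows * (cols-1) = 3 * 2 = 6
Advantage = Left - Right = 6 - 6 = 0

0


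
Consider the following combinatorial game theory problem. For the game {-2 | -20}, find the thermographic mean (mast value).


Game = {-2 | -20}, a switch {a | b} with numbers a > b.
Its thermograph has left wall a - t and right wall b + t, which meet at t = (a - b)/2, where both equal (a + b)/2. So the mast (mean value) is at (a + b)/2.
Mean = (-2 + (-20))/2 = -22/2 = -11

-11


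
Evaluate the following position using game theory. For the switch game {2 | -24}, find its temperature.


The game is {2 | -24}, a switch {a | b} with numbers a > b.
Cooling {a | b} by t gives {a - t | b + t}, which stops being hot when a - t = b + t, i.e. at t = (a - b)/2. So the temperature of a switch is (a - b)/2.
Temperature = (Left option - Right option) / 2
= (2 - (-24)) / 2
= 26 / 2
= 13

13


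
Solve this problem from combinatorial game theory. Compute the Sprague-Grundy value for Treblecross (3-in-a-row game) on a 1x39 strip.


Treblecross: place X on empty cells; 3-in-a-row wins.
Playing within two cells of an existing X lets the opponent win at once, so sensible play treats the cells i-2..i+2 around each X as dead. The player left with no safe cell loses, so this is a normal-play take-away game on strips of safe cells.
Placing X at cell i (0-indexed) of a strip of k safe cells leaves independent strips of sizes max(0, i-2) and max(0, k-i-3). Hence G(k) = mex{ G(max(0,i-2)) XOR G(max(0,k-i-3)) : 0 <= i < k }, with G(0) = 0.
G(1): splits (0,0):0^0=0 -> mex({0}) = 1
G(2): splits (0,0):0^0=0 -> mex({0}) = 1
G(3): splits (0,0):0^0=0 -> mex({0}) = 1
G(4): splits (0,1):0^1=1 (0,0):0^0=0 -> mex({0, 1}) = 2
G(5): splits (0,2):0^1=1 (0,1):0^1=1 (0,0):0^0=0 -> mex({0, 1}) = 2
G(6) = mex({1}) = 0
G(7) = mex({0, 1, 2}) = 3
G(8) = mex({0, 1, 2}) = 3
G(9) = mex({0, 2}) = 1
G(10) = mex({0, 2, 3}) = 1
G(11) = mex({0, 3}) = 1
G(12) = mex({1, 3}) = 0
G(13) = mex({0, 1, 2, 3}) = 4
G(14) = mex({0, 1, 2}) = 3
G(15) = mex({0, 1, 2}) = 3
G(16) = mex({0, 1, 2, 4}) = 3
G(17) = mex({0, 1, 3, 4}) = 2
G(18) = mex({0, 1, 3, 4}) = 2
G(19) = mex({0, 1, 3, 5}) = 2
G(20) = mex({0, 1, 2, 3, 5}) = 4
G(21) = mex({0, 1, 2, 3, 5}) = 4
G(22) = mex({1, 2, 6}) = 0
G(23) = mex({0, 1, 2, 3, 4, 6}) = 5
G(24) = mex({0, 1, 2, 3, 4}) = 5
G(25) = mex({0, 1, 3, 4, 7}) = 2
G(26) = mex({0, 1, 3, 4, 5, 7}) = 2
G(27) = mex({0, 1, 3, 5}) = 2
G(28) = mex({0, 1, 2, 5}) = 3
G(29) = mex({0, 1, 2, 4, 5, 6}) = 3
G(30) = mex({1, 2, 4, 6}) = 0
G(31) = mex({0, 1, 2, 3, 4, 6}) = 5
G(32) = mex({1, 2, 3, 4, 7}) = 0
G(33) = mex({0, 3, 7}) = 1
G(34) = mex({0, 2, 3, 5, 7}) = 1
G(35) = mex({0, 2, 3, 5, 6}) = 1
G(36) = mex({0, 1, 2, 5, 6}) = 3
G(37) = mex({0, 1, 2, 4, 5, 6}) = 3
G(38) = mex({0, 1, 2, 4}) = 3
G(39) = mex({0, 1, 2, 3, 4, 7}) = 5
Therefore G(39) = 5.

5


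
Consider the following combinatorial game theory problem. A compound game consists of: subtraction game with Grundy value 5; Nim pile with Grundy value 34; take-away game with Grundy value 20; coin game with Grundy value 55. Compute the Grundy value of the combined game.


By the Sprague-Grundy theorem, the Grundy value of a sum of games is the XOR of individual Grundy values.
subtraction game: Grundy value = 5. Running XOR: 0 XOR 5 = 5
Nim pile: Grundy value = 34. Running XOR: 5 XOR 34 = 39
take-away game: Grundy value = 20. Running XOR: 39 XOR 20 = 51
coin game: Grundy value = 55. Running XOR: 51 XOR 55 = 4
The combined Grundy value is 4.

4


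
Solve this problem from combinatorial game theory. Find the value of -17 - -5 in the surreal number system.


x = -17, y = -5
x - y = -17 - -5 = -12

-12


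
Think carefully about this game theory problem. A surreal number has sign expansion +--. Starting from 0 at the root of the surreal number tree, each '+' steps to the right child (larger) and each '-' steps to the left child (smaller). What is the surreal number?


Sign expansion: +--
Rule: track bounds (lo, hi), initially (-inf, +inf). On '+', the current value becomes lo and we move to the simplest number in (value, hi): value + 1 if hi = +inf, otherwise the midpoint (value + hi)/2. On '-', the current value becomes hi and we move to value - 1 if lo = -inf, otherwise the midpoint (lo + value)/2.
Start at 0.
Step 1: sign = +, move right. Bounds: (0, +inf). Value = 1
Step 2: sign = -, move left. Bounds: (0, 1). Value = 1/2
Step 3: sign = -, move left. Bounds: (0, 1/2). Value = 1/4
The surreal number with sign expansion +-- is 1/4.

1/4


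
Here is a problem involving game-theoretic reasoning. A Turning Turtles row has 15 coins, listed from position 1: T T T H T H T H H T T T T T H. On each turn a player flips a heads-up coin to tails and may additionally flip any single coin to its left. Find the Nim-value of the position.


Coins: T T T H T H T H H T T T T T H
Key fact: a single head at position k behaves exactly like a Nim heap of size k (turning it to T and optionally flipping a coin at j < k corresponds to moving the heap from k to j, or to 0), and heads combine as a disjunctive sum (two heads at the same place would cancel, matching j XOR j = 0). So the Nim-value is the XOR of the 1-indexed positions of the heads.
Face-up positions (1-indexed): [4, 6, 8, 9, 15]
XOR 0 with 4: 0 XOR 4 = 4
XOR 4 with 6: 4 XOR 6 = 2
XOR 2 with 8: 2 XOR 8 = 10
XOR 10 with 9: 10 XOR 9 = 3
XOR 3 with 15: 3 XOR 15 = 12
Nim-value = 12

12


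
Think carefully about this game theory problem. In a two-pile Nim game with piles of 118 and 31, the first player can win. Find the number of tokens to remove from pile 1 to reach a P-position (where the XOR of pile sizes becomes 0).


Piles: 118 and 31
Current XOR: 118 XOR 31 = 105 (non-zero, so this is an N-position).
To make the XOR zero, we need to find a move that balances the piles.
For pile 1 (size 118): target = 118 XOR 105 = 31
We reduce pile 1 from 118 to 31.
Tokens removed: 118 - 31 = 87
Verification: 31 XOR 31 = 0

87


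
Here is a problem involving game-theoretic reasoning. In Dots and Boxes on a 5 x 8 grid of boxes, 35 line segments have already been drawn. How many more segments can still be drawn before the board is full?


Grid: 5 x 8 boxes, i.e. 6 rows and 9 columns of dots.
Horizontal edges: (rows + 1) * cols = 6 * 8 = 48
Vertical edges: rows * (cols + 1) = 5 * 9 = 45
Total edges: 48 + 45 = 93
Edges drawn: 35
Remaining: 93 - 35 = 58

58


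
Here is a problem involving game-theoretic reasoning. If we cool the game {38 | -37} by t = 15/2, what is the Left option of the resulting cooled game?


Original game: {38 | -37} (a switch {a | b} with a > b).
Cooling by t (for t below the temperature (a - b)/2 = 75/2) taxes each move by t: {a | b} cooled by t is {a - t | b + t}.
Cooling amount: t = 15/2
Cooled Left option: 38 - 15/2 = 61/2
Cooled Right option: -37 + 15/2 = -59/2
Cooled game: {61/2 | -59/2}
Left option = 61/2

61/2


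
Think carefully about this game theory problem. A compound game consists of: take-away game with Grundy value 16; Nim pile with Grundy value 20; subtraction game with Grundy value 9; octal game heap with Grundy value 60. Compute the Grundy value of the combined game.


By the Sprague-Grundy theorem, the Grundy value of a sum of games is the XOR of individual Grundy values.
take-away game: Grundy value = 16. Running XOR: 0 XOR 16 = 16
Nim pile: Grundy value = 20. Running XOR: 16 XOR 20 = 4
subtraction game: Grundy value = 9. Running XOR: 4 XOR 9 = 13
octal game heap: Grundy value = 60. Running XOR: 13 XOR 60 = 49
The combined Grundy value is 49.

49


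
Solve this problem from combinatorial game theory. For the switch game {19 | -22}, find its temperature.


The game is {19 | -22}, a switch {a | b} with numbers a > b.
Cooling {a | b} by t gives {a - t | b + t}, which stops being hot when a - t = b + t, i.e. at t = (a - b)/2. So the temperature of a switch is (a - b)/2.
Temperature = (Left option - Right option) / 2
= (19 - (-22)) / 2
= 41 / 2
= 41/2

41/2


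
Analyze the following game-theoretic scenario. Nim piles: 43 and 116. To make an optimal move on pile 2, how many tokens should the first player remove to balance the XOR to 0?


Piles: 43 and 116
Current XOR: 43 XOR 116 = 95 (non-zero, so this is an N-position).
To make the XOR zero, we need to find a move that balances the piles.
For pile 2 (size 116): target = 116 XOR 95 = 43
We reduce pile 2 from 116 to 43.
Tokens removed: 116 - 43 = 73
Verification: 43 XOR 43 = 0

73


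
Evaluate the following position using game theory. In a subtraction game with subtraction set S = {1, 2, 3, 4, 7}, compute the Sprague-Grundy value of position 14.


The subtraction set is S = {1, 2, 3, 4, 7}.
G(k) = mex{ G(k - s) : s in S, s <= k }. We compute iteratively: G(0) = 0.
G(1) = mex({0}) = 1
G(2) = mex({0, 1}) = 2
G(3) = mex({0, 1, 2}) = 3
G(4) = mex({0, 1, 2, 3}) = 4
G(5) = mex({1, 2, 3, 4}) = 0
G(6) = mex({0, 2, 3, 4}) = 1
G(7) = mex({0, 1, 3, 4}) = 2
G(8) = mex({0, 1, 2, 4}) = 3
G(9) = mex({0, 1, 2, 3}) = 4
G(10) = mex({1, 2, 3, 4}) = 0
G(11) = mex({0, 2, 3, 4}) = 1
Observe that G(5)..G(11) = 0, 1, 2, 3, 4, 0, 1 repeats G(0)..G(6) = 0, 1, 2, 3, 4, 0, 1.
For k >= max(S) = 7, G(k) is determined by the previous 7 values G(k-7)..G(k-1); a window of 7 consecutive values has recurred shifted by 5, so by induction G(k + 5) = G(k) for all k >= 0: the sequence is periodic from the start with period 5.
One period: G(0..4) = 0, 1, 2, 3, 4.
14 mod 5 = 4, so G(14) = G(4) = 4.

4


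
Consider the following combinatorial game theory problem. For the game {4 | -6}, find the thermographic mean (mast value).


Game = {4 | -6}, a switch {a | b} with numbers a > b.
Its thermograph has left wall a - t and right wall b + t, which meet at t = (a - b)/2, where both equal (a + b)/2. So the mast (mean value) is at (a + b)/2.
Mean = (4 + (-6))/2 = -2/2 = -1

-1


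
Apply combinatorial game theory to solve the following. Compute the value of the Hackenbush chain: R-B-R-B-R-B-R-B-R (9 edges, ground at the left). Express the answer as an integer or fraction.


Edges (from ground): R-B-R-B-R-B-R-B-R
By Berlekamp's sign-expansion rule, a Blue-Red Hackenbush stalk has the value of the surreal number whose sign sequence is the edge sequence with B -> + and R -> -.
Sign sequence: -+-+-+-+-
Trace the sign expansion in the surreal number tree, starting from 0:
Edge 1: R (sign -) -> bounds (-inf, 0), value = -1
Edge 2: B (sign +) -> bounds (-1, 0), value = -1/2
Edge 3: R (sign -) -> bounds (-1, -1/2), value = -3/4
Edge 4: B (sign +) -> bounds (-3/4, -1/2), value = -5/8
Edge 5: R (sign -) -> bounds (-3/4, -5/8), value = -11/16
Edge 6: B (sign +) -> bounds (-11/16, -5/8), value = -21/32
Edge 7: R (sign -) -> bounds (-11/16, -21/32), value = -43/64
Edge 8: B (sign +) -> bounds (-43/64, -21/32), value = -85/128
Edge 9: R (sign -) -> bounds (-43/64, -85/128), value = -171/256
Game value = -171/256

-171/256


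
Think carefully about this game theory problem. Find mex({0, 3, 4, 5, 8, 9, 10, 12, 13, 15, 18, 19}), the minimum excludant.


Set = {0, 3, 4, 5, 8, 9, 10, 12, 13, 15, 18, 19}
0 is in the set.
1 is NOT in the set. This is the mex.
mex = 1

1


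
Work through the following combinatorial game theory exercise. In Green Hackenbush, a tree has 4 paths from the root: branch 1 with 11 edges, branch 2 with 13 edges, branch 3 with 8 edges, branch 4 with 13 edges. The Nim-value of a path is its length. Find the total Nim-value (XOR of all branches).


The tree has 4 branches from the ground vertex.
In Green Hackenbush, the Nim-value of a simple path of length k is k.
Branch 1: length 11, Nim-value = 11
Branch 2: length 13, Nim-value = 13
Branch 3: length 8, Nim-value = 8
Branch 4: length 13, Nim-value = 13
Total Nim-value = XOR of all branch values:
0 XOR 11 = 11
11 XOR 13 = 6
6 XOR 8 = 14
14 XOR 13 = 3
Nim-value of the tree = 3

3


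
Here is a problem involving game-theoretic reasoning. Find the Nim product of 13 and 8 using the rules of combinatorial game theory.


Nim multiplication is bilinear over XOR: (u XOR v) * w = (u*w) XOR (v*w).
So we split each operand into its bit components and XOR the pairwise Nim products.
13 = 1 + 4 + 8 (as XOR of powers of 2).
8 = 8 (as XOR of powers of 2).
Using the standard Nim-product table on single bits:
  2*2 = 3,   2*4 = 8,   2*8 = 12,
  4*4 = 6,   4*8 = 11,  8*8 = 13,
and  1*x = x (identity), k*l = l*k (commutative).
Pairwise Nim products:
  1 * 8 = 8
  4 * 8 = 11
  8 * 8 = 13
XOR them: 8 XOR 11 XOR 13 = 14.
Result: 13 * 8 = 14 (in Nim).

14


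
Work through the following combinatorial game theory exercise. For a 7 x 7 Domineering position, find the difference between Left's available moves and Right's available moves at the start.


Board is 7 x 7 (rows x cols).
Left (vertical) placements: (rows-1) * cols = 6 * 7 = 42
Right (horizontal) placements: rows * (cols-1) = 7 * 6 = 42
Advantage = Left - Right = 42 - 42 = 0

0


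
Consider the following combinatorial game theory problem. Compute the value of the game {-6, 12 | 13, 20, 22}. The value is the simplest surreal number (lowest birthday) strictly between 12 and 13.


Left options: {-6, 12}, max = 12
Right options: {13, 20, 22}, min = 13
All options are numbers and max(Left) < min(Right), so by the simplicity theorem the value is the simplest (earliest-born) number strictly between 12 and 13.
No integer lies strictly between 12 and 13, so the value is the dyadic rational m/2^k in the interval with the smallest k (then m odd); search k = 1, 2, ...:
Denominator 2: 25/2 lies strictly between 12 and 13 -- found.
The simplest number in the interval is 25/2.
Game value = 25/2

25/2


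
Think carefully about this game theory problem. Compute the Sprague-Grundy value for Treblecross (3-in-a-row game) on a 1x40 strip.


Treblecross: place X on empty cells; 3-in-a-row wins.
Playing within two cells of an existing X lets the opponent win at once, so sensible play treats the cells i-2..i+2 around each X as dead. The player left with no safe cell loses, so this is a normal-play take-away game on strips of safe cells.
Placing X at cell i (0-indexed) of a strip of k safe cells leaves independent strips of sizes max(0, i-2) and max(0, k-i-3). Hence G(k) = mex{ G(max(0,i-2)) XOR G(max(0,k-i-3)) : 0 <= i < k }, with G(0) = 0.
G(1): splits (0,0):0^0=0 -> mex({0}) = 1
G(2): splits (0,0):0^0=0 -> mex({0}) = 1
G(3): splits (0,0):0^0=0 -> mex({0}) = 1
G(4): splits (0,1):0^1=1 (0,0):0^0=0 -> mex({0, 1}) = 2
G(5): splits (0,2):0^1=1 (0,1):0^1=1 (0,0):0^0=0 -> mex({0, 1}) = 2
G(6) = mex({1}) = 0
G(7) = mex({0, 1, 2}) = 3
G(8) = mex({0, 1, 2}) = 3
G(9) = mex({0, 2}) = 1
G(10) = mex({0, 2, 3}) = 1
G(11) = mex({0, 3}) = 1
G(12) = mex({1, 3}) = 0
G(13) = mex({0, 1, 2, 3}) = 4
G(14) = mex({0, 1, 2}) = 3
G(15) = mex({0, 1, 2}) = 3
G(16) = mex({0, 1, 2, 4}) = 3
G(17) = mex({0, 1, 3, 4}) = 2
G(18) = mex({0, 1, 3, 4}) = 2
G(19) = mex({0, 1, 3, 5}) = 2
G(20) = mex({0, 1, 2, 3, 5}) = 4
G(21) = mex({0, 1, 2, 3, 5}) = 4
G(22) = mex({1, 2, 6}) = 0
G(23) = mex({0, 1, 2, 3, 4, 6}) = 5
G(24) = mex({0, 1, 2, 3, 4}) = 5
G(25) = mex({0, 1, 3, 4, 7}) = 2
G(26) = mex({0, 1, 3, 4, 5, 7}) = 2
G(27) = mex({0, 1, 3, 5}) = 2
G(28) = mex({0, 1, 2, 5}) = 3
G(29) = mex({0, 1, 2, 4, 5, 6}) = 3
G(30) = mex({1, 2, 4, 6}) = 0
G(31) = mex({0, 1, 2, 3, 4, 6}) = 5
G(32) = mex({1, 2, 3, 4, 7}) = 0
G(33) = mex({0, 3, 7}) = 1
G(34) = mex({0, 2, 3, 5, 7}) = 1
G(35) = mex({0, 2, 3, 5, 6}) = 1
G(36) = mex({0, 1, 2, 5, 6}) = 3
G(37) = mex({0, 1, 2, 4, 5, 6}) = 3
G(38) = mex({0, 1, 2, 4}) = 3
G(39) = mex({0, 1, 2, 3, 4, 7}) = 5
G(40) = mex({0, 1, 2, 3, 4, 5, 7}) = 6
Therefore G(40) = 6.

6


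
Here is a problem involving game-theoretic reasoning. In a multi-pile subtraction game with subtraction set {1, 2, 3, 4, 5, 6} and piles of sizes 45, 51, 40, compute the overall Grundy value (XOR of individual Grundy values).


Subtraction set: {1, 2, 3, 4, 5, 6}
For this subtraction set, G(n) = n mod 7 (period = max + 1 = 7).
Pile 1 (size 45): G(45) = 45 mod 7 = 3
Pile 2 (size 51): G(51) = 51 mod 7 = 2
Pile 3 (size 40): G(40) = 40 mod 7 = 5
Total Grundy value = XOR of all: 3 XOR 2 XOR 5 = 4

4


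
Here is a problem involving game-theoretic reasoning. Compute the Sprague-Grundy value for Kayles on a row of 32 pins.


Kayles: a move removes 1 or 2 adjacent pins from a contiguous row.
Removing pins from a row of k leaves two independent rows (a, b) with a + b = k - 1 (one pin) or a + b = k - 2 (two pins); an end removal gives a = 0.
By Sprague-Grundy, G(k) = mex{ G(a) XOR G(b) } over all these splits. G(0) = 0.
G(1): splits (0,0):0^0=0 -> mex({0}) = 1
G(2): splits (0,1):0^1=1 (0,0):0^0=0 -> mex({0, 1}) = 2
G(3): splits (0,2):0^2=2 (1,1):1^1=0 (0,1):0^1=1 -> mex({0, 1, 2}) = 3
G(4): splits (0,3):0^3=3 (1,2):1^2=3 (0,2):0^2=2 (1,1):1^1=0 -> mex({0, 2, 3}) = 1
G(5): splits (0,4):0^1=1 (1,3):1^3=2 (2,2):2^2=0 (0,3):0^3=3 (1,2):1^2=3 -> mex({0, 1, 2, 3}) = 4
G(6) = mex({0, 1, 2, 4}) = 3
G(7) = mex({0, 1, 3, 4, 5}) = 2
G(8) = mex({0, 2, 3, 5, 6}) = 1
G(9) = mex({0, 1, 2, 3, 6, 7}) = 4
G(10) = mex({0, 1, 3, 4, 5, 7}) = 2
G(11) = mex({0, 1, 2, 3, 4, 5}) = 6
G(12) = mex({0, 1, 2, 3, 5, 6, 7}) = 4
G(13) = mex({0, 2, 3, 4, 6, 7}) = 1
G(14) = mex({0, 1, 4, 5, 6, 7}) = 2
G(15) = mex({0, 1, 2, 3, 4, 5, 6}) = 7
G(16) = mex({0, 2, 3, 5, 6, 7}) = 1
G(17) = mex({0, 1, 2, 3, 5, 6, 7}) = 4
G(18) = mex({0, 1, 2, 4, 5, 6}) = 3
G(19) = mex({0, 1, 3, 4, 5, 7}) = 2
G(20) = mex({0, 2, 3, 4, 5, 6, 7}) = 1
G(21) = mex({0, 1, 2, 3, 5, 6, 7}) = 4
G(22) = mex({0, 1, 2, 3, 4, 5, 7}) = 6
G(23) = mex({0, 1, 2, 3, 4, 5, 6}) = 7
G(24) = mex({0, 1, 2, 3, 5, 6, 7}) = 4
G(25) = mex({0, 2, 3, 4, 6, 7}) = 1
G(26) = mex({0, 1, 3, 4, 5, 6, 7}) = 2
G(27) = mex({0, 1, 2, 3, 4, 5, 6, 7}) = 8
G(28) = mex({0, 1, 2, 3, 4, 6, 7, 8}) = 5
G(29) = mex({0, 1, 2, 3, 5, 6, 7, 8, 9}) = 4
G(30) = mex({0, 1, 2, 3, 4, 5, 6, 9, 10}) = 7
G(31) = mex({0, 1, 3, 4, 5, 7, 10, 11}) = 2
G(32) = mex({0, 2, 3, 4, 5, 6, 7, 9, 11}) = 1
Therefore G(32) = 1.

1


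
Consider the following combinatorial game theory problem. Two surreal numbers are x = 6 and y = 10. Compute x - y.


x = 6, y = 10
x - y = 6 - 10 = -4

-4


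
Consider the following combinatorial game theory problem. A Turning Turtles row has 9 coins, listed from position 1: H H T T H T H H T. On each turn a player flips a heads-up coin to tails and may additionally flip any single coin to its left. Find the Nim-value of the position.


Coins: H H T T H T H H T
Key fact: a single head at position k behaves exactly like a Nim heap of size k (turning it to T and optionally flipping a coin at j < k corresponds to moving the heap from k to j, or to 0), and heads combine as a disjunctive sum (two heads at the same place would cancel, matching j XOR j = 0). So the Nim-value is the XOR of the 1-indexed positions of the heads.
Face-up positions (1-indexed): [1, 2, 5, 7, 8]
XOR 0 with 1: 0 XOR 1 = 1
XOR 1 with 2: 1 XOR 2 = 3
XOR 3 with 5: 3 XOR 5 = 6
XOR 6 with 7: 6 XOR 7 = 1
XOR 1 with 8: 1 XOR 8 = 9
Nim-value = 9

9


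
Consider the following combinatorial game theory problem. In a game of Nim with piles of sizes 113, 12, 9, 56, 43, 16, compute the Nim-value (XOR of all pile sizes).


We need the XOR (exclusive or) of all pile sizes.
After XOR-ing pile 1 (size 113): 0 XOR 113 = 113
After XOR-ing pile 2 (size 12): 113 XOR 12 = 125
After XOR-ing pile 3 (size 9): 125 XOR 9 = 116
After XOR-ing pile 4 (size 56): 116 XOR 56 = 76
After XOR-ing pile 5 (size 43): 76 XOR 43 = 103
After XOR-ing pile 6 (size 16): 103 XOR 16 = 119
The Nim-value of this position is 119.

119


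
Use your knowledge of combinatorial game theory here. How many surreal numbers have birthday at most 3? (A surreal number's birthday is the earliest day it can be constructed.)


Day 0: {|} = 0 is born. Count = 1.
Day n: the number of surreal numbers born by day n is 2^(n+1) - 1.
By day 0: 2^1 - 1 = 1
By day 1: 2^2 - 1 = 3
By day 2: 2^3 - 1 = 7
By day 3: 2^4 - 1 = 15
By day 3: 15 surreal numbers.

15


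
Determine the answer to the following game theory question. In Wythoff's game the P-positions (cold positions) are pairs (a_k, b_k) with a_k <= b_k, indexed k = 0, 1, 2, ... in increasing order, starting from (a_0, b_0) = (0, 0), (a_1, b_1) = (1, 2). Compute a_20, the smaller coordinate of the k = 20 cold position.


By Wythoff's theorem, a_k = floor(k * phi) and b_k = floor(k * phi^2) = a_k + k, where phi = (1 + sqrt(5))/2 is the golden ratio.
phi = (1 + sqrt(5))/2 = 1.618034
k = 20
k * phi = 20 * 1.618034 = 32.360680
a_20 = floor(k * phi) = 32

32


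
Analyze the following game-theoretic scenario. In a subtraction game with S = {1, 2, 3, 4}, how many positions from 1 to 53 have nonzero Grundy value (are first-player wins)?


Subtraction set S = {1, 2, 3, 4}, so G(n) = n mod 5.
G(n) = 0 when n is a multiple of 5.
Multiples of 5 in [1, 53]: 10
N-positions (nonzero Grundy) = 53 - 10 = 43

43


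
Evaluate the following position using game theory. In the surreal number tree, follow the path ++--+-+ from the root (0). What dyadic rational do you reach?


Sign expansion: ++--+-+
Rule: track bounds (lo, hi), initially (-inf, +inf). On '+', the current value becomes lo and we move to the simplest number in (value, hi): value + 1 if hi = +inf, otherwise the midpoint (value + hi)/2. On '-', the current value becomes hi and we move to value - 1 if lo = -inf, otherwise the midpoint (lo + value)/2.
Start at 0.
Step 1: sign = +, move right. Bounds: (0, +inf). Value = 1
Step 2: sign = +, move right. Bounds: (1, +inf). Value = 2
Step 3: sign = -, move left. Bounds: (1, 2). Value = 3/2
Step 4: sign = -, move left. Bounds: (1, 3/2). Value = 5/4
Step 5: sign = +, move right. Bounds: (5/4, 3/2). Value = 11/8
Step 6: sign = -, move left. Bounds: (5/4, 11/8). Value = 21/16
Step 7: sign = +, move right. Bounds: (21/16, 11/8). Value = 43/32
The surreal number with sign expansion ++--+-+ is 43/32.

43/32


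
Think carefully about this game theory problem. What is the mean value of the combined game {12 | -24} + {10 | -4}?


G1 = {12 | -24}, G2 = {10 | -4}
Each is a switch {a | b} with numbers a > b; its mean value is (a + b)/2, and mean value is additive over game sums: m(G1 + G2) = m(G1) + m(G2).
Mean of G1 = (12 + (-24))/2 = -12/2 = -6
Mean of G2 = (10 + (-4))/2 = 6/2 = 3
Mean of G1 + G2 = -6 + 3 = -3

-3


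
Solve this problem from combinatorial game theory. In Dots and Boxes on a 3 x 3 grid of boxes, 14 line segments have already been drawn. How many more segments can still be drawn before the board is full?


Grid: 3 x 3 boxes, i.e. 4 rows and 4 columns of dots.
Horizontal edges: (rows + 1) * cols = 4 * 3 = 12
Vertical edges: rows * (cols + 1) = 3 * 4 = 12
Total edges: 12 + 12 = 24
Edges drawn: 14
Remaining: 24 - 14 = 10

10


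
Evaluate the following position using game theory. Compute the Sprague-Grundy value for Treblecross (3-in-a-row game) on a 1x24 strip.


Treblecross: place X on empty cells; 3-in-a-row wins.
Playing within two cells of an existing X lets the opponent win at once, so sensible play treats the cells i-2..i+2 around each X as dead. The player left with no safe cell loses, so this is a normal-play take-away game on strips of safe cells.
Placing X at cell i (0-indexed) of a strip of k safe cells leaves independent strips of sizes max(0, i-2) and max(0, k-i-3). Hence G(k) = mex{ G(max(0,i-2)) XOR G(max(0,k-i-3)) : 0 <= i < k }, with G(0) = 0.
G(1): splits (0,0):0^0=0 -> mex({0}) = 1
G(2): splits (0,0):0^0=0 -> mex({0}) = 1
G(3): splits (0,0):0^0=0 -> mex({0}) = 1
G(4): splits (0,1):0^1=1 (0,0):0^0=0 -> mex({0, 1}) = 2
G(5): splits (0,2):0^1=1 (0,1):0^1=1 (0,0):0^0=0 -> mex({0, 1}) = 2
G(6) = mex({1}) = 0
G(7) = mex({0, 1, 2}) = 3
G(8) = mex({0, 1, 2}) = 3
G(9) = mex({0, 2}) = 1
G(10) = mex({0, 2, 3}) = 1
G(11) = mex({0, 3}) = 1
G(12) = mex({1, 3}) = 0
G(13) = mex({0, 1, 2, 3}) = 4
G(14) = mex({0, 1, 2}) = 3
G(15) = mex({0, 1, 2}) = 3
G(16) = mex({0, 1, 2, 4}) = 3
G(17) = mex({0, 1, 3, 4}) = 2
G(18) = mex({0, 1, 3, 4}) = 2
G(19) = mex({0, 1, 3, 5}) = 2
G(20) = mex({0, 1, 2, 3, 5}) = 4
G(21) = mex({0, 1, 2, 3, 5}) = 4
G(22) = mex({1, 2, 6}) = 0
G(23) = mex({0, 1, 2, 3, 4, 6}) = 5
G(24) = mex({0, 1, 2, 3, 4}) = 5
Therefore G(24) = 5.

5


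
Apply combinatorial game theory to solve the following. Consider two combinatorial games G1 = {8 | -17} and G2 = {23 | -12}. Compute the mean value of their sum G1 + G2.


G1 = {8 | -17}, G2 = {23 | -12}
Each is a switch {a | b} with numbers a > b; its mean value is (a + b)/2, and mean value is additive over game sums: m(G1 + G2) = m(G1) + m(G2).
Mean of G1 = (8 + (-17))/2 = -9/2 = -9/2
Mean of G2 = (23 + (-12))/2 = 11/2 = 11/2
Mean of G1 + G2 = -9/2 + 11/2 = 1

1


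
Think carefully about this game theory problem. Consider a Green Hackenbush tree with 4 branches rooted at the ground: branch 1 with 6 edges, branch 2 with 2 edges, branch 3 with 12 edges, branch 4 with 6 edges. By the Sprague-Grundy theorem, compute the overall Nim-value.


The tree has 4 branches from the ground vertex.
In Green Hackenbush, the Nim-value of a simple path of length k is k.
Branch 1: length 6, Nim-value = 6
Branch 2: length 2, Nim-value = 2
Branch 3: length 12, Nim-value = 12
Branch 4: length 6, Nim-value = 6
Total Nim-value = XOR of all branch values:
0 XOR 6 = 6
6 XOR 2 = 4
4 XOR 12 = 8
8 XOR 6 = 14
Nim-value of the tree = 14

14


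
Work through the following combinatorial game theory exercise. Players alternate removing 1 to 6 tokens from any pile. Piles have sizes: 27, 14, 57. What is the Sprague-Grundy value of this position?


Subtraction set: {1, 2, 3, 4, 5, 6}
For this subtraction set, G(n) = n mod 7 (period = max + 1 = 7).
Pile 1 (size 27): G(27) = 27 mod 7 = 6
Pile 2 (size 14): G(14) = 14 mod 7 = 0
Pile 3 (size 57): G(57) = 57 mod 7 = 1
Total Grundy value = XOR of all: 6 XOR 0 XOR 1 = 7

7


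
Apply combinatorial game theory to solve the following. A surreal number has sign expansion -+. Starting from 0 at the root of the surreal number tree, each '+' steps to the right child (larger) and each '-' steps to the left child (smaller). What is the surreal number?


Sign expansion: -+
Rule: track bounds (lo, hi), initially (-inf, +inf). On '+', the current value becomes lo and we move to the simplest number in (value, hi): value + 1 if hi = +inf, otherwise the midpoint (value + hi)/2. On '-', the current value becomes hi and we move to value - 1 if lo = -inf, otherwise the midpoint (lo + value)/2.
Start at 0.
Step 1: sign = -, move left. Bounds: (-inf, 0). Value = -1
Step 2: sign = +, move right. Bounds: (-1, 0). Value = -1/2
The surreal number with sign expansion -+ is -1/2.

-1/2


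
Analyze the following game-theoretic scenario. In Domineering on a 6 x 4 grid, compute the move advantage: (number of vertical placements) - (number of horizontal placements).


Board is 6 x 4 (rows x cols).
Left (vertical) placements: (rows-1) * cols = 5 * 4 = 20
Right (horizontal) placements: rows * (cols-1) = 6 * 3 = 18
Advantage = Left - Right = 20 - 18 = 2

2


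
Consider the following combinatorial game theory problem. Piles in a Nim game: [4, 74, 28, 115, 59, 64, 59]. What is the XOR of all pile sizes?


We need the XOR (exclusive or) of all pile sizes.
After XOR-ing pile 1 (size 4): 0 XOR 4 = 4
After XOR-ing pile 2 (size 74): 4 XOR 74 = 78
After XOR-ing pile 3 (size 28): 78 XOR 28 = 82
After XOR-ing pile 4 (size 115): 82 XOR 115 = 33
After XOR-ing pile 5 (size 59): 33 XOR 59 = 26
After XOR-ing pile 6 (size 64): 26 XOR 64 = 90
After XOR-ing pile 7 (size 59): 90 XOR 59 = 97
The Nim-value of this position is 97.

97
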